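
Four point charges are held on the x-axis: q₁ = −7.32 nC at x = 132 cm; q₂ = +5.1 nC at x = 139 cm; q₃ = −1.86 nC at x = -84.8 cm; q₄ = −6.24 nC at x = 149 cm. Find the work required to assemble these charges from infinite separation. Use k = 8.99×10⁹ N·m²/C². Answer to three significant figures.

-5.18×10⁻⁶ J

The work to assemble the configuration equals its total potential energy, U = Σ kqᵢqⱼ/rᵢⱼ over all pairs.
Pair separations: r₁₂ = 0.0700 m, r₁₃ = 2.17 m, r₁₄ = 0.170 m, r₂₃ = 2.24 m, r₂₄ = 0.100 m, r₃₄ = 2.34 m.
Summing all 6 pair terms gives U = -5.18×10⁻⁶ J.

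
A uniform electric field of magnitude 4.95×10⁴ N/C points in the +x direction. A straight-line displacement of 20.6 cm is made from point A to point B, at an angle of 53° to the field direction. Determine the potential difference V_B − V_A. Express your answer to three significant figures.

Only the component of displacement along E changes the potential: ΔV = −E·d·cosθ.
ΔV = −(4.95×10⁴ V/m)(0.206 m)cos53° = -6140 V.

-6140 V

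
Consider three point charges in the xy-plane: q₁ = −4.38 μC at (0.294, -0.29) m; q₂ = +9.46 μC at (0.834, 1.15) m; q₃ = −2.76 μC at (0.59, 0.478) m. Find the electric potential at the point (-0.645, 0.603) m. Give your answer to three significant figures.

Electric potential is a scalar, so the contributions from each charge add algebraically: V = Σ kqᵢ/rᵢ.
Distances from the field point to each charge: r₁ = 1.30 m, r₂ = 1.58 m, r₃ = 1.24 m.
V = k[(-4.38×10⁻⁶)/(1.30) + (9.46×10⁻⁶)/(1.58) + (-2.76×10⁻⁶)/(1.24)] = 3560 V.

3560 V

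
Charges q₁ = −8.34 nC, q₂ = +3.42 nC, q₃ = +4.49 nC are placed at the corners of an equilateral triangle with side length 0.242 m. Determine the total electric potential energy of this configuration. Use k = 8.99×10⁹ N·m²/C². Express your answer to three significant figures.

-1.88×10⁻⁶ J

The assembly work is the sum of pairwise potential energies, U = Σ_{i<j} kqᵢqⱼ/rᵢⱼ.
All three pair separations equal the side length, 0.242 m.
U = (-1.06×10⁻⁶) + (-1.39×10⁻⁶) + (5.70×10⁻⁷) = -1.88×10⁻⁶ J.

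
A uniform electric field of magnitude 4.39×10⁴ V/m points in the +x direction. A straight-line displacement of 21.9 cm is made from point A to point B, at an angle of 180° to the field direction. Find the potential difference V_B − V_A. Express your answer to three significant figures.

Only the component of displacement along E changes the potential: ΔV = −E·d·cosθ.
ΔV = −(4.39×10⁴ V/m)(0.219 m)cos180° = 9610 V.

9610 V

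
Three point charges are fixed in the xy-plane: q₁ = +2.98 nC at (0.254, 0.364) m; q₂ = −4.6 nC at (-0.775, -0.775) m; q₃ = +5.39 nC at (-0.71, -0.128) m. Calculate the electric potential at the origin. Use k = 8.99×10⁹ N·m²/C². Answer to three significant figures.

Electric potential is a scalar, so the contributions from each charge add algebraically: V = Σ kqᵢ/rᵢ.
Distances from the field point to each charge: r₁ = 0.444 m, r₂ = 1.10 m, r₃ = 0.721 m.
V = k[(2.98×10⁻⁹)/(0.444) + (-4.60×10⁻⁹)/(1.10) + (5.39×10⁻⁹)/(0.721)] = 89.8 V.

89.8 V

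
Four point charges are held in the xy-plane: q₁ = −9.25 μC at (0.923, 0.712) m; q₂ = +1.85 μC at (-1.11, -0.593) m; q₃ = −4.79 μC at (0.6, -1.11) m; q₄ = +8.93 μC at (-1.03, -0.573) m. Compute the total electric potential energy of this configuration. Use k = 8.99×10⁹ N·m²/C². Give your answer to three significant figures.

1.37 J

The assembly work is the sum of pairwise potential energies, U = Σ_{i<j} kqᵢqⱼ/rᵢⱼ.
Pair separations: r₁₂ = 2.42 m, r₁₃ = 1.85 m, r₁₄ = 2.34 m, r₂₃ = 1.79 m, r₂₄ = 0.0825 m, r₃₄ = 1.72 m.
Summing all 6 pair terms gives U = 1.37 J.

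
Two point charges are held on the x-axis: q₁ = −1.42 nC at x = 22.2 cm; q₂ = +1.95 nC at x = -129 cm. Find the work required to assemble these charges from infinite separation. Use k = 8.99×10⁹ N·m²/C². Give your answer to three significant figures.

The assembly work is the sum of pairwise potential energies, U = Σ_{i<j} kqᵢqⱼ/rᵢⱼ.
Pair separations: r₁₂ = 1.51 m.
U = (-1.65×10⁻⁸) = -1.65×10⁻⁸ J.

-1.65×10⁻⁸ J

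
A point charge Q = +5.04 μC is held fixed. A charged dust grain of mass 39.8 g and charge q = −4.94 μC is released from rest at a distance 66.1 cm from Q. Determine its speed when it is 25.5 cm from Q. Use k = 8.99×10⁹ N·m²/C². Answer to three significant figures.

5.21 m/s

Only the electrostatic force acts, so mechanical energy is conserved: ½mv² = U₁ − U₂ = kQq(1/r₁ − 1/r₂).
U₁ − U₂ = (8.99×10⁹ N·m²/C²)(5.04×10⁻⁶ C)(-4.94×10⁻⁶ C)(1/0.661 − 1/0.255) = 0.539 J.
v = √(2·0.539/0.0398) = 5.21 m/s.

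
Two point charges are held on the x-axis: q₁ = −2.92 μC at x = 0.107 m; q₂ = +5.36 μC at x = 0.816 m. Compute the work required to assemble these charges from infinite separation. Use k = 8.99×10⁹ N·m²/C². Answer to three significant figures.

-0.198 J

The assembly work is the sum of pairwise potential energies, U = Σ_{i<j} kqᵢqⱼ/rᵢⱼ.
Pair separations: r₁₂ = 0.709 m.
U = (-0.198) = -0.198 J.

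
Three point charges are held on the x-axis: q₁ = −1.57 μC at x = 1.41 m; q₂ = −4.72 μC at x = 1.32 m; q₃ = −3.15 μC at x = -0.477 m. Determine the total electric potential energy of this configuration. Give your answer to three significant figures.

0.838 J

The assembly work is the sum of pairwise potential energies, U = Σ_{i<j} kqᵢqⱼ/rᵢⱼ.
Pair separations: r₁₂ = 0.0900 m, r₁₃ = 1.89 m, r₂₃ = 1.80 m.
U = (0.740) + (0.0236) + (0.0744) = 0.838 J.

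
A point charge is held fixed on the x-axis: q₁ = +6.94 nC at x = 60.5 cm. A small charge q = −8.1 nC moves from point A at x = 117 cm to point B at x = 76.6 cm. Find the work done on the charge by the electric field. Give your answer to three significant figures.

2.24×10⁻⁶ J

The work done by the electric force is W_field = −ΔU = −q(V_B − V_A) = q(V_A − V_B).
At A: distance to the source charge is 0.565 m; V_A = kq₁/r = 110 V.
At B: distance to the source charge is 0.161 m; V_B = kq₁/r = 388 V.
ΔV = V_B − V_A = 277 V.
W_field = −qΔV = −(-8.10×10⁻⁹ C)(277 V) = 2.24×10⁻⁶ J.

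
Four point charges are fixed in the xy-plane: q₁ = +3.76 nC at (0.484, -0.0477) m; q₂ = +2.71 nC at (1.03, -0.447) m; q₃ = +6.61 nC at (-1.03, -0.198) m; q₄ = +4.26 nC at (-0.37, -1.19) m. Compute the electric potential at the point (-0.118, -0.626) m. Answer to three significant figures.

182 V

The total potential is the scalar sum of each charge's contribution, V = Σ kqᵢ/rᵢ.
Distances from the field point to each charge: r₁ = 0.835 m, r₂ = 1.16 m, r₃ = 1.01 m, r₄ = 0.618 m.
V = k[(3.76×10⁻⁹)/(0.835) + (2.71×10⁻⁹)/(1.16) + (6.61×10⁻⁹)/(1.01) + (4.26×10⁻⁹)/(0.618)] = 182 V.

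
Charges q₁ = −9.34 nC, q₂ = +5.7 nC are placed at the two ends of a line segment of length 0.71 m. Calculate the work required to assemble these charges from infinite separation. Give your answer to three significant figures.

The work to assemble the configuration equals its total potential energy, U = Σ kqᵢqⱼ/rᵢⱼ over all pairs.
The separation is r = 0.710 m.
U = (-6.74×10⁻⁷) = -6.74×10⁻⁷ J.

-6.74×10⁻⁷ J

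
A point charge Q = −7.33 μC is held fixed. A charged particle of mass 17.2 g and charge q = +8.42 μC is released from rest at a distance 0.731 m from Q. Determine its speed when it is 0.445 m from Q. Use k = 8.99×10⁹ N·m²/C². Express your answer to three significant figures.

7.53 m/s

Only the electrostatic force acts, so mechanical energy is conserved: ½mv² = U₁ − U₂ = kQq(1/r₁ − 1/r₂).
U₁ − U₂ = (8.99×10⁹ N·m²/C²)(-7.33×10⁻⁶ C)(8.42×10⁻⁶ C)(1/0.731 − 1/0.445) = 0.488 J.
v = √(2·0.488/0.0172) = 7.53 m/s.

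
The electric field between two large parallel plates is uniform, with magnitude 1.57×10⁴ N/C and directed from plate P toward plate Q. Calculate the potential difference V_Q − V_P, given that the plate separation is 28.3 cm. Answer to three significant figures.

-4440 V

In a uniform field, potential decreases in the direction of E: ΔV = −E·d for a displacement d parallel to E.
Going from P to Q is a displacement of 28.3 cm along the field, so V_Q − V_P = −Ed = -4440 V.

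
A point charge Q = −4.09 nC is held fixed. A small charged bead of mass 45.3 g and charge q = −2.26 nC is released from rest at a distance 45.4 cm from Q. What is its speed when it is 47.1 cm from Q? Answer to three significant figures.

5.40×10⁻⁴ m/s

Only the electrostatic force acts, so mechanical energy is conserved: ½mv² = U₁ − U₂ = kQq(1/r₁ − 1/r₂).
U₁ − U₂ = (8.99×10⁹ N·m²/C²)(-4.09×10⁻⁹ C)(-2.26×10⁻⁹ C)(1/0.454 − 1/0.471) = 6.61×10⁻⁹ J.
v = √(2·6.61×10⁻⁹/0.0453) = 5.40×10⁻⁴ m/s.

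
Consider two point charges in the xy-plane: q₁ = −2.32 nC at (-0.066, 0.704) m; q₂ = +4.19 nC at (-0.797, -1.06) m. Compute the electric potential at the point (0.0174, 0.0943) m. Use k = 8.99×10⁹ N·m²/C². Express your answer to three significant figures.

-7.23 V

The total potential is the scalar sum of each charge's contribution, V = Σ kqᵢ/rᵢ.
Distances from the field point to each charge: r₁ = 0.615 m, r₂ = 1.41 m.
V = k[(-2.32×10⁻⁹)/(0.615) + (4.19×10⁻⁹)/(1.41)] = -7.23 V.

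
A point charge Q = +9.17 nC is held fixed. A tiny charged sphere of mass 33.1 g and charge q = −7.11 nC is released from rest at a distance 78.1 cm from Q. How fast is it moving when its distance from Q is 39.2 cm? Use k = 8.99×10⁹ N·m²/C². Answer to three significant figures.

Only the electrostatic force acts, so mechanical energy is conserved: ½mv² = U₁ − U₂ = kQq(1/r₁ − 1/r₂).
U₁ − U₂ = (8.99×10⁹ N·m²/C²)(9.17×10⁻⁹ C)(-7.11×10⁻⁹ C)(1/0.781 − 1/0.392) = 7.45×10⁻⁷ J.
v = √(2·7.45×10⁻⁷/0.0331) = 6.71×10⁻³ m/s.

6.71×10⁻³ m/s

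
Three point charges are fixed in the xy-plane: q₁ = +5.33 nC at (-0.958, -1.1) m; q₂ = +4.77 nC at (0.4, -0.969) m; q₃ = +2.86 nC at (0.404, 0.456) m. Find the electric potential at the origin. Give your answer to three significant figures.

Electric potential is a scalar, so the contributions from each charge add algebraically: V = Σ kqᵢ/rᵢ.
Distances from the field point to each charge: r₁ = 1.46 m, r₂ = 1.05 m, r₃ = 0.609 m.
V = k[(5.33×10⁻⁹)/(1.46) + (4.77×10⁻⁹)/(1.05) + (2.86×10⁻⁹)/(0.609)] = 116 V.

116 V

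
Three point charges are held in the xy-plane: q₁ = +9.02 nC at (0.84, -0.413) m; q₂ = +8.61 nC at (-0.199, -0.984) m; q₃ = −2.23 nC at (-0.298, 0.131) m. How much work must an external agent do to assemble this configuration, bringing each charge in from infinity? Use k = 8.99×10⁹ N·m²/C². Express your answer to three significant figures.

The work to assemble the configuration equals its total potential energy, U = Σ kqᵢqⱼ/rᵢⱼ over all pairs.
Pair separations: r₁₂ = 1.19 m, r₁₃ = 1.26 m, r₂₃ = 1.12 m.
U = (5.89×10⁻⁷) + (-1.43×10⁻⁷) + (-1.54×10⁻⁷) = 2.91×10⁻⁷ J.

2.91×10⁻⁷ J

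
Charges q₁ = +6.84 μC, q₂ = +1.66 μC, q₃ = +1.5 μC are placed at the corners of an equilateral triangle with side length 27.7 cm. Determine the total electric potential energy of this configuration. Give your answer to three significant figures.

The assembly work is the sum of pairwise potential energies, U = Σ_{i<j} kqᵢqⱼ/rᵢⱼ.
All three pair separations equal the side length, 0.277 m.
U = (0.369) + (0.333) + (0.0808) = 0.782 J.

0.782 J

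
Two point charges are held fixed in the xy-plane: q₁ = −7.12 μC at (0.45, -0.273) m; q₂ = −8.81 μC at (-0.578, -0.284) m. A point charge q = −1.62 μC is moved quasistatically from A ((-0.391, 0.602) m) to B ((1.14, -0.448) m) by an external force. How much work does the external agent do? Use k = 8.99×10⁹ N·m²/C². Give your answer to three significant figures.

-7.12×10⁻³ J

For quasistatic motion the external work equals the change in potential energy: W_ext = qΔV = q(V_B − V_A).
At A: distances to the source charges are 1.21 m, 0.906 m; V_A = Σ kqᵢ/rᵢ = -1.40×10⁵ V.
At B: distances to the source charges are 0.712 m, 1.73 m; V_B = Σ kqᵢ/rᵢ = -1.36×10⁵ V.
ΔV = V_B − V_A = 4400 V.
W_ext = qΔV = (-1.62×10⁻⁶ C)(4400 V) = -7.12×10⁻³ J.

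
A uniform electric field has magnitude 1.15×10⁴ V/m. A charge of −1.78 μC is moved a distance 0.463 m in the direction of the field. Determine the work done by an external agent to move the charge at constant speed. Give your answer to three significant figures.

The potential change for a displacement 0.463 m in the direction of the field is ΔV = −Ed = -5320 V.
W_ext = qΔV = 9.48×10⁻³ J.

9.48×10⁻³ J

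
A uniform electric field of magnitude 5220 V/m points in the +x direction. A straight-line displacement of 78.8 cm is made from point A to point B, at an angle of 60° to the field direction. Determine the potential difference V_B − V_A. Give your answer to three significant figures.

-2060 V

Only the component of displacement along E changes the potential: ΔV = −E·d·cosθ.
ΔV = −(5220 V/m)(0.788 m)cos60° = -2060 V.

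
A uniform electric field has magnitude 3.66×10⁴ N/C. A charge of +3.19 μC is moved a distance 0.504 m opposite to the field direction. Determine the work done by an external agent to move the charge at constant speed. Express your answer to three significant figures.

The potential change for a displacement 0.504 m opposite to the field direction is ΔV = +Ed = 1.84×10⁴ V.
W_ext = qΔV = 0.0588 J.

0.0588 J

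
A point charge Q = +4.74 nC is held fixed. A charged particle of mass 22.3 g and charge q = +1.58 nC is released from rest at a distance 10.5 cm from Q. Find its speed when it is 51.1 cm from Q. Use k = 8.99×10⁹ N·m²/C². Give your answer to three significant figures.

Only the electrostatic force acts, so mechanical energy is conserved: ½mv² = U₁ − U₂ = kQq(1/r₁ − 1/r₂).
U₁ − U₂ = (8.99×10⁹ N·m²/C²)(4.74×10⁻⁹ C)(1.58×10⁻⁹ C)(1/0.105 − 1/0.511) = 5.09×10⁻⁷ J.
v = √(2·5.09×10⁻⁷/0.0223) = 6.76×10⁻³ m/s.

6.76×10⁻³ m/s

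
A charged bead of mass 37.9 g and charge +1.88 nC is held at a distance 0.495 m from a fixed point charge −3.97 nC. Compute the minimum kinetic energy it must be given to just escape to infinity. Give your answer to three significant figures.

1.36×10⁻⁷ J

To just escape, total mechanical energy must reach zero at infinity: ½mv²_min + U = 0, so ½mv²_min = −U = |kQq|/r.
|U| = |kQq|/r = (8.99×10⁹ N·m²/C²)(3.97×10⁻⁹)(1.88×10⁻⁹)/(0.495) = 1.36×10⁻⁷ J.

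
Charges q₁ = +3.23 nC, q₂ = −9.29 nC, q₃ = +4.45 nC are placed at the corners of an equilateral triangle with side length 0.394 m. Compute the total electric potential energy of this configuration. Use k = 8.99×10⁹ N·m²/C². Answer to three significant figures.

The assembly work is the sum of pairwise potential energies, U = Σ_{i<j} kqᵢqⱼ/rᵢⱼ.
All three pair separations equal the side length, 0.394 m.
U = (-6.85×10⁻⁷) + (3.28×10⁻⁷) + (-9.43×10⁻⁷) = -1.30×10⁻⁶ J.

-1.30×10⁻⁶ J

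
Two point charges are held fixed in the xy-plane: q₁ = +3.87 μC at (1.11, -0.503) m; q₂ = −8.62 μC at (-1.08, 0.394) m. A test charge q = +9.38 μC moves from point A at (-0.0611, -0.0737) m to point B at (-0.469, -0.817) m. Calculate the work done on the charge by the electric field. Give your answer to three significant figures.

-0.0535 J

The work done by the electric force is W_field = −ΔU = −q(V_B − V_A) = q(V_A − V_B).
At A: distances to the source charges are 1.25 m, 1.12 m; V_A = Σ kqᵢ/rᵢ = -4.12×10⁴ V.
At B: distances to the source charges are 1.61 m, 1.36 m; V_B = Σ kqᵢ/rᵢ = -3.55×10⁴ V.
ΔV = V_B − V_A = 5710 V.
W_field = −qΔV = −(9.38×10⁻⁶ C)(5710 V) = -0.0535 J.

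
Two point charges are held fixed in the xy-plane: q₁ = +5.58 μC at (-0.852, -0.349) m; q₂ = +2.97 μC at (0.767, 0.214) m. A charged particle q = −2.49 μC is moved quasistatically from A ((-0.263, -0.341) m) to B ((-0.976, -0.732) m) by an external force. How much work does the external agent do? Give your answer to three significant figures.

-0.0749 J

For quasistatic motion the external work equals the change in potential energy: W_ext = qΔV = q(V_B − V_A).
At A: distances to the source charges are 0.589 m, 1.17 m; V_A = Σ kqᵢ/rᵢ = 1.08×10⁵ V.
At B: distances to the source charges are 0.403 m, 1.98 m; V_B = Σ kqᵢ/rᵢ = 1.38×10⁵ V.
ΔV = V_B − V_A = 3.01×10⁴ V.
W_ext = qΔV = (-2.49×10⁻⁶ C)(3.01×10⁴ V) = -0.0749 J.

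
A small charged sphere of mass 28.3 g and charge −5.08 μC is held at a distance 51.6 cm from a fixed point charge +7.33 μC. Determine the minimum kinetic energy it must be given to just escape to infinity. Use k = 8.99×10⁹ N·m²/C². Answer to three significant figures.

To just escape, total mechanical energy must reach zero at infinity: ½mv²_min + U = 0, so ½mv²_min = −U = |kQq|/r.
|U| = |kQq|/r = (8.99×10⁹ N·m²/C²)(7.33×10⁻⁶)(5.08×10⁻⁶)/(0.516) = 0.649 J.

0.649 J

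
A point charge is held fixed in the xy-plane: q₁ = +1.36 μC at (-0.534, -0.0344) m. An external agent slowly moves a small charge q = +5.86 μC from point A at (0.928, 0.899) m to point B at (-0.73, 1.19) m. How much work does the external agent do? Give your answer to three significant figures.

0.0165 J

For quasistatic motion the external work equals the change in potential energy: W_ext = qΔV = q(V_B − V_A).
At A: distance to the source charge is 1.73 m; V_A = kq₁/r = 7050 V.
At B: distance to the source charge is 1.24 m; V_B = kq₁/r = 9860 V.
ΔV = V_B − V_A = 2810 V.
W_ext = qΔV = (5.86×10⁻⁶ C)(2810 V) = 0.0165 J.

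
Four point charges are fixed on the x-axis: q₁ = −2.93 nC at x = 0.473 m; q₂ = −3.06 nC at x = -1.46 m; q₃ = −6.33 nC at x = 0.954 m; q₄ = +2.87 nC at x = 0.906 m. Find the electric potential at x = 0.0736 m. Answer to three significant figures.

-118 V

The total potential is the scalar sum of each charge's contribution, V = Σ kqᵢ/rᵢ.
Distances from the field point to each charge: r₁ = 0.399 m, r₂ = 1.53 m, r₃ = 0.880 m, r₄ = 0.832 m.
V = k[(-2.93×10⁻⁹)/(0.399) + (-3.06×10⁻⁹)/(1.53) + (-6.33×10⁻⁹)/(0.880) + (2.87×10⁻⁹)/(0.832)] = -118 V.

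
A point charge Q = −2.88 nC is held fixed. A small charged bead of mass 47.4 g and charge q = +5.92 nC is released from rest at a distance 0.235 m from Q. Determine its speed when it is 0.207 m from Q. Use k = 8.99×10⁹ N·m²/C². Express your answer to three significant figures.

Only the electrostatic force acts, so mechanical energy is conserved: ½mv² = U₁ − U₂ = kQq(1/r₁ − 1/r₂).
U₁ − U₂ = (8.99×10⁹ N·m²/C²)(-2.88×10⁻⁹ C)(5.92×10⁻⁹ C)(1/0.235 − 1/0.207) = 8.82×10⁻⁸ J.
v = √(2·8.82×10⁻⁸/0.0474) = 1.93×10⁻³ m/s.

1.93×10⁻³ m/s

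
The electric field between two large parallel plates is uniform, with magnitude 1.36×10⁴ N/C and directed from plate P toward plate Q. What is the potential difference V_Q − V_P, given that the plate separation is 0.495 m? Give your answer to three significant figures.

-6730 V

In a uniform field, potential decreases in the direction of E: ΔV = −E·d for a displacement d parallel to E.
Going from P to Q is a displacement of 0.495 m along the field, so V_Q − V_P = −Ed = -6730 V.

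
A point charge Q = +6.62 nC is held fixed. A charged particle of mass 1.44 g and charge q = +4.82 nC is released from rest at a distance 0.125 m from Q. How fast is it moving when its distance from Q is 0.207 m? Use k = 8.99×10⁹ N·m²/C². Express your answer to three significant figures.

0.0355 m/s

Only the electrostatic force acts, so mechanical energy is conserved: ½mv² = U₁ − U₂ = kQq(1/r₁ − 1/r₂).
U₁ − U₂ = (8.99×10⁹ N·m²/C²)(6.62×10⁻⁹ C)(4.82×10⁻⁹ C)(1/0.125 − 1/0.207) = 9.09×10⁻⁷ J.
v = √(2·9.09×10⁻⁷/1.44×10⁻³) = 0.0355 m/s.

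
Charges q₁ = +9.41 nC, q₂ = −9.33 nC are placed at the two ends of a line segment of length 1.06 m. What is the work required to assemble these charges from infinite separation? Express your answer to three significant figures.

The work to assemble the configuration equals its total potential energy, U = Σ kqᵢqⱼ/rᵢⱼ over all pairs.
The separation is r = 1.06 m.
U = (-7.45×10⁻⁷) = -7.45×10⁻⁷ J.

-7.45×10⁻⁷ J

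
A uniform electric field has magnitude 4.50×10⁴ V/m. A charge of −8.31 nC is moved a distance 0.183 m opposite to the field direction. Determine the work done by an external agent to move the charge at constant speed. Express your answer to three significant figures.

The potential change for a displacement 0.183 m opposite to the field direction is ΔV = +Ed = 8240 V.
W_ext = qΔV = -6.84×10⁻⁵ J.

-6.84×10⁻⁵ J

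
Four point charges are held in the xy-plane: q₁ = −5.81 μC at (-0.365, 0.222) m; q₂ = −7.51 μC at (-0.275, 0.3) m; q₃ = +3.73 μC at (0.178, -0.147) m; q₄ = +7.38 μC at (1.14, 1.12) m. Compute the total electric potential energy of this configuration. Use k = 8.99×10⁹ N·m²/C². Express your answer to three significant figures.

2.23 J

The work to assemble the configuration equals its total potential energy, U = Σ kqᵢqⱼ/rᵢⱼ over all pairs.
Pair separations: r₁₂ = 0.119 m, r₁₃ = 0.657 m, r₁₄ = 1.75 m, r₂₃ = 0.636 m, r₂₄ = 1.64 m, r₃₄ = 1.59 m.
Summing all 6 pair terms gives U = 2.23 J.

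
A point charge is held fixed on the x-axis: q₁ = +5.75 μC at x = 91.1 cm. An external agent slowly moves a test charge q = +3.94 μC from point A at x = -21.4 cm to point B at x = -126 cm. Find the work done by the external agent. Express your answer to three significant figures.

For quasistatic motion the external work equals the change in potential energy: W_ext = qΔV = q(V_B − V_A).
At A: distance to the source charge is 1.12 m; V_A = kq₁/r = 4.59×10⁴ V.
At B: distance to the source charge is 2.17 m; V_B = kq₁/r = 2.38×10⁴ V.
ΔV = V_B − V_A = -2.21×10⁴ V.
W_ext = qΔV = (3.94×10⁻⁶ C)(-2.21×10⁴ V) = -0.0872 J.

-0.0872 J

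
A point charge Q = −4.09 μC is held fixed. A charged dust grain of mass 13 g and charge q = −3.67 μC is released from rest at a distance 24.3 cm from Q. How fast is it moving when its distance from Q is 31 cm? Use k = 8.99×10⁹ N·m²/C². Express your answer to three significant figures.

4.30 m/s

Only the electrostatic force acts, so mechanical energy is conserved: ½mv² = U₁ − U₂ = kQq(1/r₁ − 1/r₂).
U₁ − U₂ = (8.99×10⁹ N·m²/C²)(-4.09×10⁻⁶ C)(-3.67×10⁻⁶ C)(1/0.243 − 1/0.310) = 0.120 J.
v = √(2·0.120/0.0130) = 4.30 m/s.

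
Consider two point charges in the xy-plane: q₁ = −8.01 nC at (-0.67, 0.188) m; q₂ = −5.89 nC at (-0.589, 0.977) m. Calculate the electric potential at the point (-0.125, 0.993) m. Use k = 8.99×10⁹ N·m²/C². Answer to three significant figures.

Electric potential is a scalar, so the contributions from each charge add algebraically: V = Σ kqᵢ/rᵢ.
Distances from the field point to each charge: r₁ = 0.972 m, r₂ = 0.464 m.
V = k[(-8.01×10⁻⁹)/(0.972) + (-5.89×10⁻⁹)/(0.464)] = -188 V.

-188 V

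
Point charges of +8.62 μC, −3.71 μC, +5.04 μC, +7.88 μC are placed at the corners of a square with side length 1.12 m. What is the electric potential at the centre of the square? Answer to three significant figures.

The total potential is the scalar sum of each charge's contribution, V = Σ kqᵢ/rᵢ.
The distance from each corner to the centre is a√2/2 = 0.792 m.
V = k[(8.62×10⁻⁶)/(0.792) + (-3.71×10⁻⁶)/(0.792) + (5.04×10⁻⁶)/(0.792) + (7.88×10⁻⁶)/(0.792)] = 2.02×10⁵ V.

2.02×10⁵ V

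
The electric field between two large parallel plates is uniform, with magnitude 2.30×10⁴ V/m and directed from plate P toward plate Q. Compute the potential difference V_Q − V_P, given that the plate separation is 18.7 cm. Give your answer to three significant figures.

In a uniform field, potential decreases in the direction of E: ΔV = −E·d for a displacement d parallel to E.
Going from P to Q is a displacement of 18.7 cm along the field, so V_Q − V_P = −Ed = -4300 V.

-4300 V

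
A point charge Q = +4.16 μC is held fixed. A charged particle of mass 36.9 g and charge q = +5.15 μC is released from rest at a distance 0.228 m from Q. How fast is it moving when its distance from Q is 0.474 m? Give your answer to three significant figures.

4.87 m/s

Only the electrostatic force acts, so mechanical energy is conserved: ½mv² = U₁ − U₂ = kQq(1/r₁ − 1/r₂).
U₁ − U₂ = (8.99×10⁹ N·m²/C²)(4.16×10⁻⁶ C)(5.15×10⁻⁶ C)(1/0.228 − 1/0.474) = 0.438 J.
v = √(2·0.438/0.0369) = 4.87 m/s.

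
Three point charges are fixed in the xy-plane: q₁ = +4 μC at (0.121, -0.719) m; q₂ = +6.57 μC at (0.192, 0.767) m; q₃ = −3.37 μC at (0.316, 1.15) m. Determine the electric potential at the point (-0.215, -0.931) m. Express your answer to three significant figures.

The total potential is the scalar sum of each charge's contribution, V = Σ kqᵢ/rᵢ.
Distances from the field point to each charge: r₁ = 0.397 m, r₂ = 1.75 m, r₃ = 2.15 m.
V = k[(4.00×10⁻⁶)/(0.397) + (6.57×10⁻⁶)/(1.75) + (-3.37×10⁻⁶)/(2.15)] = 1.10×10⁵ V.

1.10×10⁵ V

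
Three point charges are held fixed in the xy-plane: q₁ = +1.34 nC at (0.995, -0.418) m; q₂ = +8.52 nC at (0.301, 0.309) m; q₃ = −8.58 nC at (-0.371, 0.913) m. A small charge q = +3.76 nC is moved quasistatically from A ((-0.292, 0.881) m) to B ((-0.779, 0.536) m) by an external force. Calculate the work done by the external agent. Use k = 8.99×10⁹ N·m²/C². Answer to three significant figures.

2.79×10⁻⁶ J

For quasistatic motion the external work equals the change in potential energy: W_ext = qΔV = q(V_B − V_A).
At A: distances to the source charges are 1.83 m, 0.824 m, 0.0852 m; V_A = Σ kqᵢ/rᵢ = -805 V.
At B: distances to the source charges are 2.01 m, 1.10 m, 0.556 m; V_B = Σ kqᵢ/rᵢ = -63.5 V.
ΔV = V_B − V_A = 742 V.
W_ext = qΔV = (3.76×10⁻⁹ C)(742 V) = 2.79×10⁻⁶ J.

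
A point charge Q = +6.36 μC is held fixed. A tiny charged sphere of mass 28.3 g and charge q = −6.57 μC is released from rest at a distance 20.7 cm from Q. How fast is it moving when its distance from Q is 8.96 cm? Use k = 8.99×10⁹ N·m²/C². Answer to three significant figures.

Only the electrostatic force acts, so mechanical energy is conserved: ½mv² = U₁ − U₂ = kQq(1/r₁ − 1/r₂).
U₁ − U₂ = (8.99×10⁹ N·m²/C²)(6.36×10⁻⁶ C)(-6.57×10⁻⁶ C)(1/0.207 − 1/0.0896) = 2.38 J.
v = √(2·2.38/0.0283) = 13.0 m/s.

13.0 m/s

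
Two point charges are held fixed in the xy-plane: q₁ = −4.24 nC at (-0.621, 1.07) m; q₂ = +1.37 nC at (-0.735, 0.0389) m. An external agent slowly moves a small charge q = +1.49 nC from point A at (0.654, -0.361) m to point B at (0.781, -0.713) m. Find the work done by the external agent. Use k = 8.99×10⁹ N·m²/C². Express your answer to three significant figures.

2.74×10⁻⁹ J

For quasistatic motion the external work equals the change in potential energy: W_ext = qΔV = q(V_B − V_A).
At A: distances to the source charges are 1.92 m, 1.45 m; V_A = Σ kqᵢ/rᵢ = -11.4 V.
At B: distances to the source charges are 2.27 m, 1.69 m; V_B = Σ kqᵢ/rᵢ = -9.53 V.
ΔV = V_B − V_A = 1.84 V.
W_ext = qΔV = (1.49×10⁻⁹ C)(1.84 V) = 2.74×10⁻⁹ J.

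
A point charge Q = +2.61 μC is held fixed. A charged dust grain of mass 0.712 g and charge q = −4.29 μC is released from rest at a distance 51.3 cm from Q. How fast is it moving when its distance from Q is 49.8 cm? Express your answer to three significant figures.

4.07 m/s

Only the electrostatic force acts, so mechanical energy is conserved: ½mv² = U₁ − U₂ = kQq(1/r₁ − 1/r₂).
U₁ − U₂ = (8.99×10⁹ N·m²/C²)(2.61×10⁻⁶ C)(-4.29×10⁻⁶ C)(1/0.513 − 1/0.498) = 5.91×10⁻³ J.
v = √(2·5.91×10⁻³/7.12×10⁻⁴) = 4.07 m/s.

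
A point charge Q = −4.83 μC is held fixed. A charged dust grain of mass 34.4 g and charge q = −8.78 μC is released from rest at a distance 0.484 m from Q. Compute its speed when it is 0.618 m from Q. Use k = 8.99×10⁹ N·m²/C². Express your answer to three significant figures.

Only the electrostatic force acts, so mechanical energy is conserved: ½mv² = U₁ − U₂ = kQq(1/r₁ − 1/r₂).
U₁ − U₂ = (8.99×10⁹ N·m²/C²)(-4.83×10⁻⁶ C)(-8.78×10⁻⁶ C)(1/0.484 − 1/0.618) = 0.171 J.
v = √(2·0.171/0.0344) = 3.15 m/s.

3.15 m/s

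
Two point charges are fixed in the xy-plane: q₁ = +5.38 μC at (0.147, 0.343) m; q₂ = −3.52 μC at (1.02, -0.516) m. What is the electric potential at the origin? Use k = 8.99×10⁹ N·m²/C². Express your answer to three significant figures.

The total potential is the scalar sum of each charge's contribution, V = Σ kqᵢ/rᵢ.
Distances from the field point to each charge: r₁ = 0.373 m, r₂ = 1.14 m.
V = k[(5.38×10⁻⁶)/(0.373) + (-3.52×10⁻⁶)/(1.14)] = 1.02×10⁵ V.

1.02×10⁵ V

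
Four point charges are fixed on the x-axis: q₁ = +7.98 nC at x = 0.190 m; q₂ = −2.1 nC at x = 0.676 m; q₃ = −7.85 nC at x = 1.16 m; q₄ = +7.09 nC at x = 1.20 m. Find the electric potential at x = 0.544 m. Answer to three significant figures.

42.2 V

The total potential is the scalar sum of each charge's contribution, V = Σ kqᵢ/rᵢ.
Distances from the field point to each charge: r₁ = 0.354 m, r₂ = 0.132 m, r₃ = 0.616 m, r₄ = 0.656 m.
V = k[(7.98×10⁻⁹)/(0.354) + (-2.10×10⁻⁹)/(0.132) + (-7.85×10⁻⁹)/(0.616) + (7.09×10⁻⁹)/(0.656)] = 42.2 V.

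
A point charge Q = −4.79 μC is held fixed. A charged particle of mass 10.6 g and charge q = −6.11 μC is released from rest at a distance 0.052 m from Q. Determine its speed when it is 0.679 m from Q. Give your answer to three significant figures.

29.7 m/s

Only the electrostatic force acts, so mechanical energy is conserved: ½mv² = U₁ − U₂ = kQq(1/r₁ − 1/r₂).
U₁ − U₂ = (8.99×10⁹ N·m²/C²)(-4.79×10⁻⁶ C)(-6.11×10⁻⁶ C)(1/0.0520 − 1/0.679) = 4.67 J.
v = √(2·4.67/0.0106) = 29.7 m/s.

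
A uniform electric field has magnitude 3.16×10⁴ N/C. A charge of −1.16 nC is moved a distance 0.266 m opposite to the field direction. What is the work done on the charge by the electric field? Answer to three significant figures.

9.75×10⁻⁶ J

The potential change for a displacement 0.266 m opposite to the field direction is ΔV = +Ed = 8410 V.
W_field = −qΔV = 9.75×10⁻⁶ J.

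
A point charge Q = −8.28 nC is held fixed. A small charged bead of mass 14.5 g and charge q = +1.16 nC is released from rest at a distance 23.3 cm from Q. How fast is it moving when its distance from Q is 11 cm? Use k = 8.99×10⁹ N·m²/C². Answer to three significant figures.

Only the electrostatic force acts, so mechanical energy is conserved: ½mv² = U₁ − U₂ = kQq(1/r₁ − 1/r₂).
U₁ − U₂ = (8.99×10⁹ N·m²/C²)(-8.28×10⁻⁹ C)(1.16×10⁻⁹ C)(1/0.233 − 1/0.110) = 4.14×10⁻⁷ J.
v = √(2·4.14×10⁻⁷/0.0145) = 7.56×10⁻³ m/s.

7.56×10⁻³ m/s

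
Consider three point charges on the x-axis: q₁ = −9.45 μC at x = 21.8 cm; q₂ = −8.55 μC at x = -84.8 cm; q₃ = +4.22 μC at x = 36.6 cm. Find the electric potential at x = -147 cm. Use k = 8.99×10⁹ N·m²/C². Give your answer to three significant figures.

Electric potential is a scalar, so the contributions from each charge add algebraically: V = Σ kqᵢ/rᵢ.
Distances from the field point to each charge: r₁ = 1.69 m, r₂ = 0.622 m, r₃ = 1.84 m.
V = k[(-9.45×10⁻⁶)/(1.69) + (-8.55×10⁻⁶)/(0.622) + (4.22×10⁻⁶)/(1.84)] = -1.53×10⁵ V.

-1.53×10⁵ V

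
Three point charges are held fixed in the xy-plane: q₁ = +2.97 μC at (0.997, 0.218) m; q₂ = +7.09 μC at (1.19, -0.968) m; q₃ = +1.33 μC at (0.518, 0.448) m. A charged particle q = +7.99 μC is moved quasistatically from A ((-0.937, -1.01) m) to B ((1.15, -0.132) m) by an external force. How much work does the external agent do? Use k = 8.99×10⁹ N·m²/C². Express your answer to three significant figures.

0.899 J

For quasistatic motion the external work equals the change in potential energy: W_ext = qΔV = q(V_B − V_A).
At A: distances to the source charges are 2.29 m, 2.13 m, 2.06 m; V_A = Σ kqᵢ/rᵢ = 4.74×10⁴ V.
At B: distances to the source charges are 0.382 m, 0.837 m, 0.858 m; V_B = Σ kqᵢ/rᵢ = 1.60×10⁵ V.
ΔV = V_B − V_A = 1.13×10⁵ V.
W_ext = qΔV = (7.99×10⁻⁶ C)(1.13×10⁵ V) = 0.899 J.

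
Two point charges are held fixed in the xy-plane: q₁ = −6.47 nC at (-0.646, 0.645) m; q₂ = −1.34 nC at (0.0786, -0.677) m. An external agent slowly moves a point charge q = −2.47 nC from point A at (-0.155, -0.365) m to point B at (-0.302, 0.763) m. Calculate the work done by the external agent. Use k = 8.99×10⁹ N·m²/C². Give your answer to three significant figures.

2.11×10⁻⁷ J

For quasistatic motion the external work equals the change in potential energy: W_ext = qΔV = q(V_B − V_A).
At A: distances to the source charges are 1.12 m, 0.390 m; V_A = Σ kqᵢ/rᵢ = -82.7 V.
At B: distances to the source charges are 0.364 m, 1.49 m; V_B = Σ kqᵢ/rᵢ = -168 V.
ΔV = V_B − V_A = -85.3 V.
W_ext = qΔV = (-2.47×10⁻⁹ C)(-85.3 V) = 2.11×10⁻⁷ J.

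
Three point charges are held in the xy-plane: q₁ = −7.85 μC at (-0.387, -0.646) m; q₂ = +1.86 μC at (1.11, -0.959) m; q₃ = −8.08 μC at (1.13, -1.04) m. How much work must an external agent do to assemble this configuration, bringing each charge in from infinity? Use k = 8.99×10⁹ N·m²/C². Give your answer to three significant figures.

-1.34 J

The assembly work is the sum of pairwise potential energies, U = Σ_{i<j} kqᵢqⱼ/rᵢⱼ.
Pair separations: r₁₂ = 1.53 m, r₁₃ = 1.57 m, r₂₃ = 0.0834 m.
U = (-0.0858) + (0.364) + (-1.62) = -1.34 J.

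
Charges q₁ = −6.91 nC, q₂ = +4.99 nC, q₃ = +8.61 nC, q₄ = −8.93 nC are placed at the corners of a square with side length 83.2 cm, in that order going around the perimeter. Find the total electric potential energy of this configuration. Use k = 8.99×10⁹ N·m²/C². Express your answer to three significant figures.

The work to assemble the configuration equals its total potential energy, U = Σ kqᵢqⱼ/rᵢⱼ over all pairs.
The four side pairs have separation 0.832 m and the two diagonal pairs 1.18 m.
Summing all 6 pair terms gives U = -8.67×10⁻⁷ J.

-8.67×10⁻⁷ J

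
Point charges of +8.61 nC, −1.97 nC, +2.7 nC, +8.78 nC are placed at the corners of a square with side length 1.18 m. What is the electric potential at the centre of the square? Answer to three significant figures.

The total potential is the scalar sum of each charge's contribution, V = Σ kqᵢ/rᵢ.
The distance from each corner to the centre is a√2/2 = 0.834 m.
V = k[(8.61×10⁻⁹)/(0.834) + (-1.97×10⁻⁹)/(0.834) + (2.70×10⁻⁹)/(0.834) + (8.78×10⁻⁹)/(0.834)] = 195 V.

195 V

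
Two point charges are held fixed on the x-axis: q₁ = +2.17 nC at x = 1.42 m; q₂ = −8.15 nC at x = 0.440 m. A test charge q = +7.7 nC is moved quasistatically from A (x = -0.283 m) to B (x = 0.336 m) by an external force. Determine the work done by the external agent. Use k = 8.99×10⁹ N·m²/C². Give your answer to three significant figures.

For quasistatic motion the external work equals the change in potential energy: W_ext = qΔV = q(V_B − V_A).
At A: distances to the source charges are 1.70 m, 0.723 m; V_A = Σ kqᵢ/rᵢ = -89.9 V.
At B: distances to the source charges are 1.08 m, 0.104 m; V_B = Σ kqᵢ/rᵢ = -687 V.
ΔV = V_B − V_A = -597 V.
W_ext = qΔV = (7.70×10⁻⁹ C)(-597 V) = -4.59×10⁻⁶ J.

-4.59×10⁻⁶ J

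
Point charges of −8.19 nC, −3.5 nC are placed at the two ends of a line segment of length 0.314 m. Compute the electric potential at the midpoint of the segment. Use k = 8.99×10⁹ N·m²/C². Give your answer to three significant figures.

-669 V

The total potential is the scalar sum of each charge's contribution, V = Σ kqᵢ/rᵢ.
Each charge is 0.157 m from the midpoint.
V = k[(-8.19×10⁻⁹)/(0.157) + (-3.50×10⁻⁹)/(0.157)] = -669 V.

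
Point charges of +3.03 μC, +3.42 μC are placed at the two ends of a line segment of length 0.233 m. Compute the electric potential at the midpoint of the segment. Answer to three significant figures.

Electric potential is a scalar, so the contributions from each charge add algebraically: V = Σ kqᵢ/rᵢ.
Each charge is 0.117 m from the midpoint.
V = k[(3.03×10⁻⁶)/(0.117) + (3.42×10⁻⁶)/(0.117)] = 4.98×10⁵ V.

4.98×10⁵ V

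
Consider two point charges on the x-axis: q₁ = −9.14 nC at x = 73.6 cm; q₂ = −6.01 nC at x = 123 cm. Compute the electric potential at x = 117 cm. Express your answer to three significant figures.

The total potential is the scalar sum of each charge's contribution, V = Σ kqᵢ/rᵢ.
Distances from the field point to each charge: r₁ = 0.434 m, r₂ = 0.0600 m.
V = k[(-9.14×10⁻⁹)/(0.434) + (-6.01×10⁻⁹)/(0.0600)] = -1090 V.

-1090 V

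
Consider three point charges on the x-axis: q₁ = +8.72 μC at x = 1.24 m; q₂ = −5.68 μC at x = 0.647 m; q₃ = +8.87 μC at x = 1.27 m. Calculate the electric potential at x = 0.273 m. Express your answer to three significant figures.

2.45×10⁴ V

The total potential is the scalar sum of each charge's contribution, V = Σ kqᵢ/rᵢ.
Distances from the field point to each charge: r₁ = 0.967 m, r₂ = 0.374 m, r₃ = 0.997 m.
V = k[(8.72×10⁻⁶)/(0.967) + (-5.68×10⁻⁶)/(0.374) + (8.87×10⁻⁶)/(0.997)] = 2.45×10⁴ V.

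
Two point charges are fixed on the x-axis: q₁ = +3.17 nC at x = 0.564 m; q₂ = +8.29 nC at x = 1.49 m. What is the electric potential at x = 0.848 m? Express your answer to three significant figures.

Electric potential is a scalar, so the contributions from each charge add algebraically: V = Σ kqᵢ/rᵢ.
Distances from the field point to each charge: r₁ = 0.284 m, r₂ = 0.642 m.
V = k[(3.17×10⁻⁹)/(0.284) + (8.29×10⁻⁹)/(0.642)] = 216 V.

216 V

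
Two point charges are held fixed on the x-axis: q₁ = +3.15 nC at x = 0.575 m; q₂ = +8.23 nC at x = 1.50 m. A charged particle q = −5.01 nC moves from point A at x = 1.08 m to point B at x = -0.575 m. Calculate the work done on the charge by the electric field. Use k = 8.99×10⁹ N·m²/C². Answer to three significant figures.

The work done by the electric force is W_field = −ΔU = −q(V_B − V_A) = q(V_A − V_B).
At A: distances to the source charges are 0.505 m, 0.420 m; V_A = Σ kqᵢ/rᵢ = 232 V.
At B: distances to the source charges are 1.15 m, 2.08 m; V_B = Σ kqᵢ/rᵢ = 60.3 V.
ΔV = V_B − V_A = -172 V.
W_field = −qΔV = −(-5.01×10⁻⁹ C)(-172 V) = -8.61×10⁻⁷ J.

-8.61×10⁻⁷ J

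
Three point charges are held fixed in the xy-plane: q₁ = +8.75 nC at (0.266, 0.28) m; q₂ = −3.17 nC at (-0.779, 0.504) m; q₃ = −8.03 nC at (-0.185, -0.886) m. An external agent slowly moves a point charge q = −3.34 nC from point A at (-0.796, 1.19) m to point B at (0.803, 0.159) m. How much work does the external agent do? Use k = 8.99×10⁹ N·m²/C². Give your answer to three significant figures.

-3.13×10⁻⁷ J

For quasistatic motion the external work equals the change in potential energy: W_ext = qΔV = q(V_B − V_A).
At A: distances to the source charges are 1.40 m, 0.686 m, 2.16 m; V_A = Σ kqᵢ/rᵢ = -18.6 V.
At B: distances to the source charges are 0.550 m, 1.62 m, 1.44 m; V_B = Σ kqᵢ/rᵢ = 75.1 V.
ΔV = V_B − V_A = 93.7 V.
W_ext = qΔV = (-3.34×10⁻⁹ C)(93.7 V) = -3.13×10⁻⁷ J.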